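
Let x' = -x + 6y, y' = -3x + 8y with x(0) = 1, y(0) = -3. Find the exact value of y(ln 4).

-7104

A = [[-1,6],[-3,8]]; eigenvalues λ = 5, 2.
Eigenvectors: (-1,-1) for λ=5, (-2,-1) for λ=2.
From the initial condition, c_1 = 7, c_2 = -4.
y(ln 4) = (7)(4^5)(-1) + (-4)(4^2)(-1) = -7104.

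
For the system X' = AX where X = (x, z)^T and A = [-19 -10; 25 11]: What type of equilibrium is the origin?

A = [[-19,-10],[25,11]]; det(A-λI) = λ^2 + 8λ + 41.
λ = -4 ± 5i: negative real part.

stable spiral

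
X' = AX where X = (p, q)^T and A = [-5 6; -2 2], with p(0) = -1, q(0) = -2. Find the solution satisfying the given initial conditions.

Coefficient matrix A = [[-5, 6], [-2, 2]].
Characteristic polynomial det(A - λI) = λ^2 + 3λ + 2 = 0.
Eigenvalues λ = -2, -1.
For λ=-2: (A-λI) row 1 is [-3, 6], so an eigenvector is (2, 1).
For λ=-1: (A-λI) row 1 is [-4, 6], so an eigenvector is (3, 2).
General solution: c_1e^(-2t)(2,1) + c_2e^(-t)(3,2).
Applying p(0)=-1, q(0)=-2 gives c_1=4, c_2=-3.

p(t) = -9e^(-t) + 8e^(-2t), q(t) = -6e^(-t) + 4e^(-2t)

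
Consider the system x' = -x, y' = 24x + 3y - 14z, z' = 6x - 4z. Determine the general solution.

x(t) = K_1e^(-t), y(t) = K_1e^(-t) + K_2e^(3t) + 2K_3e^(-4t), z(t) = 2K_1e^(-t) + K_3e^(-4t)

Coefficient matrix A = [[-1, 0, 0], [24, 3, -14], [6, 0, -4]].
det(A - λI) = 0 gives eigenvalues λ = -1, 3, -4.
For λ=-1: eigenvector (1,1,2).
For λ=3: eigenvector (0,1,0).
For λ=-4: eigenvector (0,2,1).
General solution: K_1e^(-t)(1,1,2) + K_2e^(3t)(0,1,0) + K_3e^(-4t)(0,2,1).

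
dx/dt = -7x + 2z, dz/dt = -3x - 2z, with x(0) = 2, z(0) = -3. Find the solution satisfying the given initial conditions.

x(t) = -10e^(-4t) + 12e^(-5t), z(t) = -15e^(-4t) + 12e^(-5t)

Coefficient matrix A = [[-7, 2], [-3, -2]].
Characteristic polynomial det(A - λI) = λ^2 + 9λ + 20 = 0.
Eigenvalues λ = -4, -5.
For λ=-4: (A-λI) row 1 is [-3, 2], so an eigenvector is (-2, -3).
For λ=-5: (A-λI) row 1 is [-2, 2], so an eigenvector is (1, 1).
General solution: K_1e^(-4t)(-2,-3) + K_2e^(-5t)(1,1).
Applying x(0)=2, z(0)=-3 gives K_1=5, K_2=12.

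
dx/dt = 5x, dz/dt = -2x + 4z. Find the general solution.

x(t) = -c_2e^(5t), z(t) = -c_1e^(4t) + 2c_2e^(5t)

Coefficient matrix A = [[5, 0], [-2, 4]].
Characteristic polynomial det(A - λI) = λ^2 - 9λ + 20 = 0.
Eigenvalues λ = 4, 5.
For λ=4: (A-λI) row 1 is [1, 0], so an eigenvector is (0, -1).
For λ=5: (A-λI) row 2 is [-2, -1], so an eigenvector is (-1, 2).
General solution: c_1e^(4t)(0,-1) + c_2e^(5t)(-1,2).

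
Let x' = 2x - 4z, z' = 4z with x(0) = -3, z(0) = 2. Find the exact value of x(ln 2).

-60

A = [[2,-4],[0,4]]; eigenvalues λ = 2, 4.
Eigenvectors: (1,0) for λ=2, (-2,1) for λ=4.
From the initial condition, c_1 = 1, c_2 = 2.
x(ln 2) = (1)(2^2)(1) + (2)(2^4)(-2) = -60.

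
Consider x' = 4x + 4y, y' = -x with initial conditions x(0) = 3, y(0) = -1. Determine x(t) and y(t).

x(t) = 2te^(2t) + 3e^(2t), y(t) = -te^(2t) - e^(2t)

Coefficient matrix A = [[4, 4], [-1, 0]].
Characteristic polynomial det(A - λI) = λ^2 - 4λ + 4 = 0.
Single eigenvalue λ = 2 with algebraic multiplicity 2.
Eigenvector v = (-2,1); generalized eigenvector w with (A-λI)w=v is (1,-1).
General solution: e^(2t)[c_1·v + c_2·(t·v + w)].
Applying x(0)=3, y(0)=-1 gives c_1=-2, c_2=-1.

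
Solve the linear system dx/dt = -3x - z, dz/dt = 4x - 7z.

x(t) = -K_1e^(-5t) - K_2te^(-5t), z(t) = -2K_1e^(-5t) - 2K_2te^(-5t) + K_2e^(-5t)

Coefficient matrix A = [[-3, -1], [4, -7]].
Characteristic polynomial det(A - λI) = λ^2 + 10λ + 25 = 0.
Single eigenvalue λ = -5 with algebraic multiplicity 2.
Eigenvector v = (-1,-2); generalized eigenvector w with (A-λI)w=v is (0,1).
General solution: e^(-5t)[K_1·v + K_2·(t·v + w)].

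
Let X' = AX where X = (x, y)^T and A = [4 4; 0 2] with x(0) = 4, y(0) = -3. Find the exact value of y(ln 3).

-27

A = [[4,4],[0,2]]; eigenvalues λ = 2, 4.
Eigenvectors: (2,-1) for λ=2, (1,0) for λ=4.
From the initial condition, c_1 = 3, c_2 = -2.
y(ln 3) = (3)(3^2)(-1) + (-2)(3^4)(0) = -27.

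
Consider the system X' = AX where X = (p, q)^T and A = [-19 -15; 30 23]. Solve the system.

Coefficient matrix A = [[-19, -15], [30, 23]].
Characteristic polynomial det(A - λI) = λ^2 - 4λ + 13 = 0.
Eigenvalues λ = 2 ± 3i (complex conjugate pair).
For λ=2+3i: an eigenvector is (1,-1) - i(-2,3) = (1 + 2i, -1 - 3i).
A real fundamental pair from Re and Im of e^((2+3i)t)v: X_1 = e^(2t)(cos(3t)·(1,-1) + sin(3t)·(-2,3)), X_2 = e^(2t)(sin(3t)·(1,-1) - cos(3t)·(-2,3)).
General solution: C_1X_1 + C_2X_2.

p(t) = -2C_1e^(2t)sin(3t) + C_1e^(2t)cos(3t) + C_2e^(2t)sin(3t) + 2C_2e^(2t)cos(3t), q(t) = 3C_1e^(2t)sin(3t) - C_1e^(2t)cos(3t) - C_2e^(2t)sin(3t) - 3C_2e^(2t)cos(3t)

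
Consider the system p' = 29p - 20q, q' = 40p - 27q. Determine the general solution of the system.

Coefficient matrix A = [[29, -20], [40, -27]].
Characteristic polynomial det(A - λI) = λ^2 - 2λ + 17 = 0.
Eigenvalues λ = 1 ± 4i (complex conjugate pair).
For λ=1+4i: an eigenvector is (-2,-3) - i(1,1) = (-2 - i, -3 - i).
A real fundamental pair from Re and Im of e^((1+4i)t)v: X_1 = e^(t)(cos(4t)·(-2,-3) + sin(4t)·(1,1)), X_2 = e^(t)(sin(4t)·(-2,-3) - cos(4t)·(1,1)).
General solution: c_1X_1 + c_2X_2.

p(t) = c_1e^(t)sin(4t) - 2c_1e^(t)cos(4t) - 2c_2e^(t)sin(4t) - c_2e^(t)cos(4t), q(t) = c_1e^(t)sin(4t) - 3c_1e^(t)cos(4t) - 3c_2e^(t)sin(4t) - c_2e^(t)cos(4t)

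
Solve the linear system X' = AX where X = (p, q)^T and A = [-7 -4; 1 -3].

p(t) = -2C_1e^(-5t) - 2C_2te^(-5t) - 3C_2e^(-5t), q(t) = C_1e^(-5t) + C_2te^(-5t) + 2C_2e^(-5t)

Coefficient matrix A = [[-7, -4], [1, -3]].
Characteristic polynomial det(A - λI) = λ^2 + 10λ + 25 = 0.
Single eigenvalue λ = -5 with algebraic multiplicity 2.
Eigenvector v = (-2,1); generalized eigenvector w with (A-λI)w=v is (-3,2).
General solution: e^(-5t)[C_1·v + C_2·(t·v + w)].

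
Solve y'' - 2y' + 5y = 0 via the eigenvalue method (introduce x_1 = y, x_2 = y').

y(t) = K_1e^(t)cos(2t) + K_2e^(t)sin(2t)

Let x_1 = y, x_2 = y'. Then x_1' = x_2 and x_2' = -5x_1 + 2x_2.
A = [[0,1],[-5,2]]; det(A-λI) = λ^2 - 2λ + 5.
Eigenvalues λ = 1 ± 2i.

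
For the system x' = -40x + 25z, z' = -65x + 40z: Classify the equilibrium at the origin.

center

A = [[-40,25],[-65,40]]; det(A-λI) = λ^2 + 25.
λ = 0 ± 5i: zero real part.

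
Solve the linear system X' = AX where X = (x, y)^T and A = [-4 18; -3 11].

x(t) = -2c_1e^(5t) - 3c_2e^(2t), y(t) = -c_1e^(5t) - c_2e^(2t)

Coefficient matrix A = [[-4, 18], [-3, 11]].
Characteristic polynomial det(A - λI) = λ^2 - 7λ + 10 = 0.
Eigenvalues λ = 5, 2.
For λ=5: (A-λI) row 1 is [-9, 18], so an eigenvector is (-2, -1).
For λ=2: (A-λI) row 1 is [-6, 18], so an eigenvector is (-3, -1).
General solution: c_1e^(5t)(-2,-1) + c_2e^(2t)(-3,-1).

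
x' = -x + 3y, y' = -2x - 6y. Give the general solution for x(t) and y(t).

x(t) = C_1e^(-4t) - 3C_2e^(-3t), y(t) = -C_1e^(-4t) + 2C_2e^(-3t)

Coefficient matrix A = [[-1, 3], [-2, -6]].
Characteristic polynomial det(A - λI) = λ^2 + 7λ + 12 = 0.
Eigenvalues λ = -4, -3.
For λ=-4: (A-λI) row 1 is [3, 3], so an eigenvector is (1, -1).
For λ=-3: (A-λI) row 1 is [2, 3], so an eigenvector is (-3, 2).
General solution: C_1e^(-4t)(1,-1) + C_2e^(-3t)(-3,2).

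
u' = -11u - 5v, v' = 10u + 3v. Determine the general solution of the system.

u(t) = C_1e^(-4t)sin(t) + 2C_1e^(-4t)cos(t) + 2C_2e^(-4t)sin(t) - C_2e^(-4t)cos(t), v(t) = -C_1e^(-4t)sin(t) - 3C_1e^(-4t)cos(t) - 3C_2e^(-4t)sin(t) + C_2e^(-4t)cos(t)

Coefficient matrix A = [[-11, -5], [10, 3]].
Characteristic polynomial det(A - λI) = λ^2 + 8λ + 17 = 0.
Eigenvalues λ = -4 ± i (complex conjugate pair).
For λ=-4+i: an eigenvector is (2,-3) - i(1,-1) = (2 - i, -3 + i).
A real fundamental pair from Re and Im of e^((-4+i)t)v: X_1 = e^(-4t)(cos(t)·(2,-3) + sin(t)·(1,-1)), X_2 = e^(-4t)(sin(t)·(2,-3) - cos(t)·(1,-1)).
General solution: C_1X_1 + C_2X_2.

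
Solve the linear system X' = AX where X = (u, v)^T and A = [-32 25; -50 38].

u(t) = 2K_1e^(3t)sin(5t) - K_1e^(3t)cos(5t) - K_2e^(3t)sin(5t) - 2K_2e^(3t)cos(5t), v(t) = 3K_1e^(3t)sin(5t) - K_1e^(3t)cos(5t) - K_2e^(3t)sin(5t) - 3K_2e^(3t)cos(5t)

Coefficient matrix A = [[-32, 25], [-50, 38]].
Characteristic polynomial det(A - λI) = λ^2 - 6λ + 34 = 0.
Eigenvalues λ = 3 ± 5i (complex conjugate pair).
For λ=3+5i: an eigenvector is (-1,-1) - i(2,3) = (-1 - 2i, -1 - 3i).
A real fundamental pair from Re and Im of e^((3+5i)t)v: X_1 = e^(3t)(cos(5t)·(-1,-1) + sin(5t)·(2,3)), X_2 = e^(3t)(sin(5t)·(-1,-1) - cos(5t)·(2,3)).
General solution: K_1X_1 + K_2X_2.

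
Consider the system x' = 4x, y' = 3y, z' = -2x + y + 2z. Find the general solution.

x(t) = c_1e^(4t), y(t) = c_3e^(3t), z(t) = -c_1e^(4t) - c_2e^(2t) + c_3e^(3t)

Coefficient matrix A = [[4, 0, 0], [0, 3, 0], [-2, 1, 2]].
det(A - λI) = 0 gives eigenvalues λ = 4, 2, 3.
For λ=4: eigenvector (1,0,-1).
For λ=2: eigenvector (0,0,-1).
For λ=3: eigenvector (0,1,1).
General solution: c_1e^(4t)(1,0,-1) + c_2e^(2t)(0,0,-1) + c_3e^(3t)(0,1,1).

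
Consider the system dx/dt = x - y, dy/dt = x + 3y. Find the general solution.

x(t) = -C_1e^(2t) - C_2te^(2t) + 2C_2e^(2t), y(t) = C_1e^(2t) + C_2te^(2t) - C_2e^(2t)

Coefficient matrix A = [[1, -1], [1, 3]].
Characteristic polynomial det(A - λI) = λ^2 - 4λ + 4 = 0.
Single eigenvalue λ = 2 with algebraic multiplicity 2.
Eigenvector v = (-1,1); generalized eigenvector w with (A-λI)w=v is (2,-1).
General solution: e^(2t)[C_1·v + C_2·(t·v + w)].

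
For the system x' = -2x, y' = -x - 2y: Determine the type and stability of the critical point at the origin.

A = [[-2,0],[-1,-2]]; det(A-λI) = λ^2 + 4λ + 4.
repeated λ = -2 with a single eigenvector.

stable improper node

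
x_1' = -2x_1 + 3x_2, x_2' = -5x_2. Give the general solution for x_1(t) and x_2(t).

x_1(t) = -C_1e^(-5t) + C_2e^(-2t), x_2(t) = C_1e^(-5t)

Coefficient matrix A = [[-2, 3], [0, -5]].
Characteristic polynomial det(A - λI) = λ^2 + 7λ + 10 = 0.
Eigenvalues λ = -5, -2.
For λ=-5: (A-λI) row 1 is [3, 3], so an eigenvector is (-1, 1).
For λ=-2: (A-λI) row 1 is [0, 3], so an eigenvector is (1, 0).
General solution: C_1e^(-5t)(-1,1) + C_2e^(-2t)(1,0).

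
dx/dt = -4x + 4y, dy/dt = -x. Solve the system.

x(t) = -2C_1e^(-2t) - 2C_2te^(-2t) + 3C_2e^(-2t), y(t) = -C_1e^(-2t) - C_2te^(-2t) + C_2e^(-2t)

Coefficient matrix A = [[-4, 4], [-1, 0]].
Characteristic polynomial det(A - λI) = λ^2 + 4λ + 4 = 0.
Single eigenvalue λ = -2 with algebraic multiplicity 2.
Eigenvector v = (-2,-1); generalized eigenvector w with (A-λI)w=v is (3,1).
General solution: e^(-2t)[C_1·v + C_2·(t·v + w)].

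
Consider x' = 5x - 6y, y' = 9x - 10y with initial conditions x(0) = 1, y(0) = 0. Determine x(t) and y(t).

x(t) = 3e^(-t) - 2e^(-4t), y(t) = 3e^(-t) - 3e^(-4t)

Coefficient matrix A = [[5, -6], [9, -10]].
Characteristic polynomial det(A - λI) = λ^2 + 5λ + 4 = 0.
Eigenvalues λ = -4, -1.
For λ=-4: (A-λI) row 1 is [9, -6], so an eigenvector is (-2, -3).
For λ=-1: (A-λI) row 1 is [6, -6], so an eigenvector is (1, 1).
General solution: K_1e^(-4t)(-2,-3) + K_2e^(-t)(1,1).
Applying x(0)=1, y(0)=0 gives K_1=1, K_2=3.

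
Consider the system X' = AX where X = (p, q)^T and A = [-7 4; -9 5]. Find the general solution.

Coefficient matrix A = [[-7, 4], [-9, 5]].
Characteristic polynomial det(A - λI) = λ^2 + 2λ + 1 = 0.
Single eigenvalue λ = -1 with algebraic multiplicity 2.
Eigenvector v = (2,3); generalized eigenvector w with (A-λI)w=v is (1,2).
General solution: e^(-t)[K_1·v + K_2·(t·v + w)].

p(t) = 2K_1e^(-t) + 2K_2te^(-t) + K_2e^(-t), q(t) = 3K_1e^(-t) + 3K_2te^(-t) + 2K_2e^(-t)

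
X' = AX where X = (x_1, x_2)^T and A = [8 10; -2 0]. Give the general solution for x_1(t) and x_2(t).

Coefficient matrix A = [[8, 10], [-2, 0]].
Characteristic polynomial det(A - λI) = λ^2 - 8λ + 20 = 0.
Eigenvalues λ = 4 ± 2i (complex conjugate pair).
For λ=4+2i: an eigenvector is (-1,0) - i(-2,1) = (-1 + 2i, 0 - i).
A real fundamental pair from Re and Im of e^((4+2i)t)v: X_1 = e^(4t)(cos(2t)·(-1,0) + sin(2t)·(-2,1)), X_2 = e^(4t)(sin(2t)·(-1,0) - cos(2t)·(-2,1)).
General solution: K_1X_1 + K_2X_2.

x_1(t) = -2K_1e^(4t)sin(2t) - K_1e^(4t)cos(2t) - K_2e^(4t)sin(2t) + 2K_2e^(4t)cos(2t), x_2(t) = K_1e^(4t)sin(2t) - K_2e^(4t)cos(2t)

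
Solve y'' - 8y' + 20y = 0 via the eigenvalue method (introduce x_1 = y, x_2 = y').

y(t) = C_1e^(4t)cos(2t) + C_2e^(4t)sin(2t)

Let x_1 = y, x_2 = y'. Then x_1' = x_2 and x_2' = -20x_1 + 8x_2.
A = [[0,1],[-20,8]]; det(A-λI) = λ^2 - 8λ + 20.
Eigenvalues λ = 4 ± 2i.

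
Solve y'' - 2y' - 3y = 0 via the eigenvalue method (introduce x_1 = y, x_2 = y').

Let x_1 = y, x_2 = y'. Then x_1' = x_2 and x_2' = 3x_1 + 2x_2.
A = [[0,1],[3,2]]; det(A-λI) = λ^2 - 2λ - 3.
Eigenvalues λ = -1, 3 with eigenvectors (1,-1), (1,3).

y(t) = K_1e^(-t) + K_2e^(3t)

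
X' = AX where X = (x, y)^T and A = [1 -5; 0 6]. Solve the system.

Coefficient matrix A = [[1, -5], [0, 6]].
Characteristic polynomial det(A - λI) = λ^2 - 7λ + 6 = 0.
Eigenvalues λ = 6, 1.
For λ=6: (A-λI) row 1 is [-5, -5], so an eigenvector is (1, -1).
For λ=1: (A-λI) row 1 is [0, -5], so an eigenvector is (1, 0).
General solution: c_1e^(6t)(1,-1) + c_2e^(t)(1,0).

x(t) = c_1e^(6t) + c_2e^(t), y(t) = -c_1e^(6t)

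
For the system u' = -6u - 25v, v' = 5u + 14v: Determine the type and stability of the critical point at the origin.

unstable spiral

A = [[-6,-25],[5,14]]; det(A-λI) = λ^2 - 8λ + 41.
λ = 4 ± 5i: positive real part.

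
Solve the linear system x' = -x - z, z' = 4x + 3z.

x(t) = -c_1e^(t) - c_2te^(t) + c_2e^(t), z(t) = 2c_1e^(t) + 2c_2te^(t) - c_2e^(t)

Coefficient matrix A = [[-1, -1], [4, 3]].
Characteristic polynomial det(A - λI) = λ^2 - 2λ + 1 = 0.
Single eigenvalue λ = 1 with algebraic multiplicity 2.
Eigenvector v = (-1,2); generalized eigenvector w with (A-λI)w=v is (1,-1).
General solution: e^(t)[c_1·v + c_2·(t·v + w)].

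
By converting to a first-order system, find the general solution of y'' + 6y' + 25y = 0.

y(t) = c_1e^(-3t)cos(4t) + c_2e^(-3t)sin(4t)

Let x_1 = y, x_2 = y'. Then x_1' = x_2 and x_2' = -25x_1 - 6x_2.
A = [[0,1],[-25,-6]]; det(A-λI) = λ^2 + 6λ + 25.
Eigenvalues λ = -3 ± 4i.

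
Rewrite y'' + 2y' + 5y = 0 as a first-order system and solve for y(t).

Let x_1 = y, x_2 = y'. Then x_1' = x_2 and x_2' = -5x_1 - 2x_2.
A = [[0,1],[-5,-2]]; det(A-λI) = λ^2 + 2λ + 5.
Eigenvalues λ = -1 ± 2i.

y(t) = K_1e^(-t)cos(2t) + K_2e^(-t)sin(2t)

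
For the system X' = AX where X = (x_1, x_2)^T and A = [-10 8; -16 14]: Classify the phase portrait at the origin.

saddle

A = [[-10,8],[-16,14]]; det(A-λI) = λ^2 - 4λ - 12.
λ = -2, 6: opposite signs.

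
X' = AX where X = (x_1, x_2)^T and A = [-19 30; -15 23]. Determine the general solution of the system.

x_1(t) = c_1e^(2t)sin(3t) - 3c_1e^(2t)cos(3t) - 3c_2e^(2t)sin(3t) - c_2e^(2t)cos(3t), x_2(t) = c_1e^(2t)sin(3t) - 2c_1e^(2t)cos(3t) - 2c_2e^(2t)sin(3t) - c_2e^(2t)cos(3t)

Coefficient matrix A = [[-19, 30], [-15, 23]].
Characteristic polynomial det(A - λI) = λ^2 - 4λ + 13 = 0.
Eigenvalues λ = 2 ± 3i (complex conjugate pair).
For λ=2+3i: an eigenvector is (-3,-2) - i(1,1) = (-3 - i, -2 - i).
A real fundamental pair from Re and Im of e^((2+3i)t)v: X_1 = e^(2t)(cos(3t)·(-3,-2) + sin(3t)·(1,1)), X_2 = e^(2t)(sin(3t)·(-3,-2) - cos(3t)·(1,1)).
General solution: c_1X_1 + c_2X_2.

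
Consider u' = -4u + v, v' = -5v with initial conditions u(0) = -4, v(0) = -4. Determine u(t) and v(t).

u(t) = -8e^(-4t) + 4e^(-5t), v(t) = -4e^(-5t)

Coefficient matrix A = [[-4, 1], [0, -5]].
Characteristic polynomial det(A - λI) = λ^2 + 9λ + 20 = 0.
Eigenvalues λ = -5, -4.
For λ=-5: (A-λI) row 1 is [1, 1], so an eigenvector is (-1, 1).
For λ=-4: (A-λI) row 1 is [0, 1], so an eigenvector is (-1, 0).
General solution: K_1e^(-5t)(-1,1) + K_2e^(-4t)(-1,0).
Applying u(0)=-4, v(0)=-4 gives K_1=-4, K_2=8.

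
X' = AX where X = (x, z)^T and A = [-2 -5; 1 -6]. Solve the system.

x(t) = -2c_1e^(-4t)sin(t) - c_1e^(-4t)cos(t) - c_2e^(-4t)sin(t) + 2c_2e^(-4t)cos(t), z(t) = -c_1e^(-4t)sin(t) + c_2e^(-4t)cos(t)

Coefficient matrix A = [[-2, -5], [1, -6]].
Characteristic polynomial det(A - λI) = λ^2 + 8λ + 17 = 0.
Eigenvalues λ = -4 ± i (complex conjugate pair).
For λ=-4+i: an eigenvector is (-1,0) - i(-2,-1) = (-1 + 2i, 0 + i).
A real fundamental pair from Re and Im of e^((-4+i)t)v: X_1 = e^(-4t)(cos(t)·(-1,0) + sin(t)·(-2,-1)), X_2 = e^(-4t)(sin(t)·(-1,0) - cos(t)·(-2,-1)).
General solution: c_1X_1 + c_2X_2.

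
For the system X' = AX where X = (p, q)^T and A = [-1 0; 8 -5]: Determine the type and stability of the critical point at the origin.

A = [[-1,0],[8,-5]]; det(A-λI) = λ^2 + 6λ + 5.
λ = -1, -5: both negative.

stable node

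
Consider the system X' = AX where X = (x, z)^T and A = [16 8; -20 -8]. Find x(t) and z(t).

x(t) = K_1e^(4t)sin(4t) - K_1e^(4t)cos(4t) - K_2e^(4t)sin(4t) - K_2e^(4t)cos(4t), z(t) = -K_1e^(4t)sin(4t) + 2K_1e^(4t)cos(4t) + 2K_2e^(4t)sin(4t) + K_2e^(4t)cos(4t)

Coefficient matrix A = [[16, 8], [-20, -8]].
Characteristic polynomial det(A - λI) = λ^2 - 8λ + 32 = 0.
Eigenvalues λ = 4 ± 4i (complex conjugate pair).
For λ=4+4i: an eigenvector is (-1,2) - i(1,-1) = (-1 - i, 2 + i).
A real fundamental pair from Re and Im of e^((4+4i)t)v: X_1 = e^(4t)(cos(4t)·(-1,2) + sin(4t)·(1,-1)), X_2 = e^(4t)(sin(4t)·(-1,2) - cos(4t)·(1,-1)).
General solution: K_1X_1 + K_2X_2.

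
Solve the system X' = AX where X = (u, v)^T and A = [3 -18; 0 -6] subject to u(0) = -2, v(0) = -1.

Coefficient matrix A = [[3, -18], [0, -6]].
Characteristic polynomial det(A - λI) = λ^2 + 3λ - 18 = 0.
Eigenvalues λ = -6, 3.
For λ=-6: (A-λI) row 1 is [9, -18], so an eigenvector is (-2, -1).
For λ=3: (A-λI) row 1 is [0, -18], so an eigenvector is (-1, 0).
General solution: C_1e^(-6t)(-2,-1) + C_2e^(3t)(-1,0).
Applying u(0)=-2, v(0)=-1 gives C_1=1, C_2=0.

u(t) = -2e^(-6t), v(t) = -e^(-6t)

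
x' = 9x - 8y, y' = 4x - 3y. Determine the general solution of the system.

x(t) = -K_1e^(t) + 2K_2e^(5t), y(t) = -K_1e^(t) + K_2e^(5t)

Coefficient matrix A = [[9, -8], [4, -3]].
Characteristic polynomial det(A - λI) = λ^2 - 6λ + 5 = 0.
Eigenvalues λ = 1, 5.
For λ=1: (A-λI) row 1 is [8, -8], so an eigenvector is (-1, -1).
For λ=5: (A-λI) row 1 is [4, -8], so an eigenvector is (2, 1).
General solution: K_1e^(t)(-1,-1) + K_2e^(5t)(2,1).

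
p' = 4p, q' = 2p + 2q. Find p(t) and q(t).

Coefficient matrix A = [[4, 0], [2, 2]].
Characteristic polynomial det(A - λI) = λ^2 - 6λ + 8 = 0.
Eigenvalues λ = 4, 2.
For λ=4: (A-λI) row 2 is [2, -2], so an eigenvector is (-1, -1).
For λ=2: (A-λI) row 1 is [2, 0], so an eigenvector is (0, 1).
General solution: C_1e^(4t)(-1,-1) + C_2e^(2t)(0,1).

p(t) = -C_1e^(4t), q(t) = -C_1e^(4t) + C_2e^(2t)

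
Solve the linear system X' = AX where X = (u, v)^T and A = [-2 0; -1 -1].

u(t) = C_1e^(-2t), v(t) = C_1e^(-2t) - C_2e^(-t)

Coefficient matrix A = [[-2, 0], [-1, -1]].
Characteristic polynomial det(A - λI) = λ^2 + 3λ + 2 = 0.
Eigenvalues λ = -2, -1.
For λ=-2: (A-λI) row 2 is [-1, 1], so an eigenvector is (1, 1).
For λ=-1: (A-λI) row 1 is [-1, 0], so an eigenvector is (0, -1).
General solution: C_1e^(-2t)(1,1) + C_2e^(-t)(0,-1).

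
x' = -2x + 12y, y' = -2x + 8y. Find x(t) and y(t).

x(t) = -3C_1e^(2t) - 2C_2e^(4t), y(t) = -C_1e^(2t) - C_2e^(4t)

Coefficient matrix A = [[-2, 12], [-2, 8]].
Characteristic polynomial det(A - λI) = λ^2 - 6λ + 8 = 0.
Eigenvalues λ = 2, 4.
For λ=2: (A-λI) row 1 is [-4, 12], so an eigenvector is (-3, -1).
For λ=4: (A-λI) row 1 is [-6, 12], so an eigenvector is (-2, -1).
General solution: C_1e^(2t)(-3,-1) + C_2e^(4t)(-2,-1).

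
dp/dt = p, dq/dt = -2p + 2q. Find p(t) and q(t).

p(t) = C_2e^(t), q(t) = -C_1e^(2t) + 2C_2e^(t)

Coefficient matrix A = [[1, 0], [-2, 2]].
Characteristic polynomial det(A - λI) = λ^2 - 3λ + 2 = 0.
Eigenvalues λ = 2, 1.
For λ=2: (A-λI) row 1 is [-1, 0], so an eigenvector is (0, -1).
For λ=1: (A-λI) row 2 is [-2, 1], so an eigenvector is (1, 2).
General solution: C_1e^(2t)(0,-1) + C_2e^(t)(1,2).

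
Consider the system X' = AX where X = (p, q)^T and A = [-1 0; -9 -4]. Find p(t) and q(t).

Coefficient matrix A = [[-1, 0], [-9, -4]].
Characteristic polynomial det(A - λI) = λ^2 + 5λ + 4 = 0.
Eigenvalues λ = -1, -4.
For λ=-1: (A-λI) row 2 is [-9, -3], so an eigenvector is (-1, 3).
For λ=-4: (A-λI) row 1 is [3, 0], so an eigenvector is (0, -1).
General solution: K_1e^(-t)(-1,3) + K_2e^(-4t)(0,-1).

p(t) = -K_1e^(-t), q(t) = 3K_1e^(-t) - K_2e^(-4t)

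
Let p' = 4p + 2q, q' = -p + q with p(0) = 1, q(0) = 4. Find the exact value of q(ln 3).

-54

A = [[4,2],[-1,1]]; eigenvalues λ = 2, 3.
Eigenvectors: (-1,1) for λ=2, (-2,1) for λ=3.
From the initial condition, c_1 = 9, c_2 = -5.
q(ln 3) = (9)(3^2)(1) + (-5)(3^3)(1) = -54.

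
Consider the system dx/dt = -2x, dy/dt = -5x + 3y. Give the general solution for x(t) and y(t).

Coefficient matrix A = [[-2, 0], [-5, 3]].
Characteristic polynomial det(A - λI) = λ^2 - λ - 6 = 0.
Eigenvalues λ = 3, -2.
For λ=3: (A-λI) row 1 is [-5, 0], so an eigenvector is (0, 1).
For λ=-2: (A-λI) row 2 is [-5, 5], so an eigenvector is (-1, -1).
General solution: K_1e^(3t)(0,1) + K_2e^(-2t)(-1,-1).

x(t) = -K_2e^(-2t), y(t) = K_1e^(3t) - K_2e^(-2t)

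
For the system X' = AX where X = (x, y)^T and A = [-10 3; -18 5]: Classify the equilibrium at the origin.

stable node

A = [[-10,3],[-18,5]]; det(A-λI) = λ^2 + 5λ + 4.
λ = -4, -1: both negative.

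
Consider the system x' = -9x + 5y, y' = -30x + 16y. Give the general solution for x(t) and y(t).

x(t) = c_1e^(6t) - c_2e^(t), y(t) = 3c_1e^(6t) - 2c_2e^(t)

Coefficient matrix A = [[-9, 5], [-30, 16]].
Characteristic polynomial det(A - λI) = λ^2 - 7λ + 6 = 0.
Eigenvalues λ = 6, 1.
For λ=6: (A-λI) row 1 is [-15, 5], so an eigenvector is (1, 3).
For λ=1: (A-λI) row 1 is [-10, 5], so an eigenvector is (-1, -2).
General solution: c_1e^(6t)(1,3) + c_2e^(t)(-1,-2).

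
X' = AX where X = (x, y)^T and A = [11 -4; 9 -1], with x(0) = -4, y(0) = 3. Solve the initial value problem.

x(t) = -36te^(5t) - 4e^(5t), y(t) = -54te^(5t) + 3e^(5t)

Coefficient matrix A = [[11, -4], [9, -1]].
Characteristic polynomial det(A - λI) = λ^2 - 10λ + 25 = 0.
Single eigenvalue λ = 5 with algebraic multiplicity 2.
Eigenvector v = (2,3); generalized eigenvector w with (A-λI)w=v is (1,1).
General solution: e^(5t)[C_1·v + C_2·(t·v + w)].
Applying x(0)=-4, y(0)=3 gives C_1=7, C_2=-18.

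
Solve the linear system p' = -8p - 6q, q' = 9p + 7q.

Coefficient matrix A = [[-8, -6], [9, 7]].
Characteristic polynomial det(A - λI) = λ^2 + λ - 2 = 0.
Eigenvalues λ = 1, -2.
For λ=1: (A-λI) row 1 is [-9, -6], so an eigenvector is (2, -3).
For λ=-2: (A-λI) row 1 is [-6, -6], so an eigenvector is (-1, 1).
General solution: c_1e^(t)(2,-3) + c_2e^(-2t)(-1,1).

p(t) = 2c_1e^(t) - c_2e^(-2t), q(t) = -3c_1e^(t) + c_2e^(-2t)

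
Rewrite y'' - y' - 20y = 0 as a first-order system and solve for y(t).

y(t) = K_1e^(5t) + K_2e^(-4t)

Let x_1 = y, x_2 = y'. Then x_1' = x_2 and x_2' = 20x_1 + x_2.
A = [[0,1],[20,1]]; det(A-λI) = λ^2 - λ - 20.
Eigenvalues λ = 5, -4 with eigenvectors (1,5), (1,-4).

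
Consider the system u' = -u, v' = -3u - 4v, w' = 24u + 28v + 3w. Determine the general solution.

u(t) = C_1e^(-t), v(t) = -C_1e^(-t) + C_2e^(-4t), w(t) = C_1e^(-t) - 4C_2e^(-4t) + C_3e^(3t)

Coefficient matrix A = [[-1, 0, 0], [-3, -4, 0], [24, 28, 3]].
det(A - λI) = 0 gives eigenvalues λ = -1, -4, 3.
For λ=-1: eigenvector (1,-1,1).
For λ=-4: eigenvector (0,1,-4).
For λ=3: eigenvector (0,0,1).
General solution: C_1e^(-t)(1,-1,1) + C_2e^(-4t)(0,1,-4) + C_3e^(3t)(0,0,1).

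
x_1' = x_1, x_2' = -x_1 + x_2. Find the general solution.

x_1(t) = C_2e^(t), x_2(t) = -C_1e^(t) - C_2te^(t) - C_2e^(t)

Coefficient matrix A = [[1, 0], [-1, 1]].
Characteristic polynomial det(A - λI) = λ^2 - 2λ + 1 = 0.
Single eigenvalue λ = 1 with algebraic multiplicity 2.
Eigenvector v = (0,-1); generalized eigenvector w with (A-λI)w=v is (1,-1).
General solution: e^(t)[C_1·v + C_2·(t·v + w)].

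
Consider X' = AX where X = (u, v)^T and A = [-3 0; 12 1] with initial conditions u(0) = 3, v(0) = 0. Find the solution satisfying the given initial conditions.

Coefficient matrix A = [[-3, 0], [12, 1]].
Characteristic polynomial det(A - λI) = λ^2 + 2λ - 3 = 0.
Eigenvalues λ = -3, 1.
For λ=-3: (A-λI) row 2 is [12, 4], so an eigenvector is (-1, 3).
For λ=1: (A-λI) row 1 is [-4, 0], so an eigenvector is (0, -1).
General solution: C_1e^(-3t)(-1,3) + C_2e^(t)(0,-1).
Applying u(0)=3, v(0)=0 gives C_1=-3, C_2=-9.

u(t) = 3e^(-3t), v(t) = 9e^(t) - 9e^(-3t)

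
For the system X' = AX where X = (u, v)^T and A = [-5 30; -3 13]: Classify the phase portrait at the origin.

A = [[-5,30],[-3,13]]; det(A-λI) = λ^2 - 8λ + 25.
λ = 4 ± 3i: positive real part.

unstable spiral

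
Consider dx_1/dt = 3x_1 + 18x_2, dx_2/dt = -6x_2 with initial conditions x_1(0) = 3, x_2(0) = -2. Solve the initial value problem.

x_1(t) = -e^(3t) + 4e^(-6t), x_2(t) = -2e^(-6t)

Coefficient matrix A = [[3, 18], [0, -6]].
Characteristic polynomial det(A - λI) = λ^2 + 3λ - 18 = 0.
Eigenvalues λ = -6, 3.
For λ=-6: (A-λI) row 1 is [9, 18], so an eigenvector is (-2, 1).
For λ=3: (A-λI) row 1 is [0, 18], so an eigenvector is (1, 0).
General solution: c_1e^(-6t)(-2,1) + c_2e^(3t)(1,0).
Applying x_1(0)=3, x_2(0)=-2 gives c_1=-2, c_2=-1.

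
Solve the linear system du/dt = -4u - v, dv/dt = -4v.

Coefficient matrix A = [[-4, -1], [0, -4]].
Characteristic polynomial det(A - λI) = λ^2 + 8λ + 16 = 0.
Single eigenvalue λ = -4 with algebraic multiplicity 2.
Eigenvector v = (1,0); generalized eigenvector w with (A-λI)w=v is (-1,-1).
General solution: e^(-4t)[C_1·v + C_2·(t·v + w)].

u(t) = C_1e^(-4t) + C_2te^(-4t) - C_2e^(-4t), v(t) = -C_2e^(-4t)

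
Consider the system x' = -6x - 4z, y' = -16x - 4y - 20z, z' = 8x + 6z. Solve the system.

x(t) = -C_1e^(2t) - C_3e^(-2t), y(t) = -4C_1e^(2t) + C_2e^(-4t) - 2C_3e^(-2t), z(t) = 2C_1e^(2t) + C_3e^(-2t)

Coefficient matrix A = [[-6, 0, -4], [-16, -4, -20], [8, 0, 6]].
det(A - λI) = 0 gives eigenvalues λ = 2, -4, -2.
For λ=2: eigenvector (-1,-4,2).
For λ=-4: eigenvector (0,1,0).
For λ=-2: eigenvector (-1,-2,1).
General solution: C_1e^(2t)(-1,-4,2) + C_2e^(-4t)(0,1,0) + C_3e^(-2t)(-1,-2,1).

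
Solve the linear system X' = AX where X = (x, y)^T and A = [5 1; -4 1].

Coefficient matrix A = [[5, 1], [-4, 1]].
Characteristic polynomial det(A - λI) = λ^2 - 6λ + 9 = 0.
Single eigenvalue λ = 3 with algebraic multiplicity 2.
Eigenvector v = (-1,2); generalized eigenvector w with (A-λI)w=v is (-1,1).
General solution: e^(3t)[c_1·v + c_2·(t·v + w)].

x(t) = -c_1e^(3t) - c_2te^(3t) - c_2e^(3t), y(t) = 2c_1e^(3t) + 2c_2te^(3t) + c_2e^(3t)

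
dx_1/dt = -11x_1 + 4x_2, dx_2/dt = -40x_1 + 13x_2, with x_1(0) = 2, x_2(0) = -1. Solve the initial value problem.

Coefficient matrix A = [[-11, 4], [-40, 13]].
Characteristic polynomial det(A - λI) = λ^2 - 2λ + 17 = 0.
Eigenvalues λ = 1 ± 4i (complex conjugate pair).
For λ=1+4i: an eigenvector is (1,3) - i(0,-1) = (1, 3 + i).
A real fundamental pair from Re and Im of e^((1+4i)t)v: X_1 = e^(t)(cos(4t)·(1,3) + sin(4t)·(0,-1)), X_2 = e^(t)(sin(4t)·(1,3) - cos(4t)·(0,-1)).
General solution: c_1X_1 + c_2X_2.
Applying x_1(0)=2, x_2(0)=-1 gives c_1=2, c_2=-7.

x_1(t) = -7e^(t)sin(4t) + 2e^(t)cos(4t), x_2(t) = -23e^(t)sin(4t) - e^(t)cos(4t)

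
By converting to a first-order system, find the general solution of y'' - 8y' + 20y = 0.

Let x_1 = y, x_2 = y'. Then x_1' = x_2 and x_2' = -20x_1 + 8x_2.
A = [[0,1],[-20,8]]; det(A-λI) = λ^2 - 8λ + 20.
Eigenvalues λ = 4 ± 2i.

y(t) = c_1e^(4t)cos(2t) + c_2e^(4t)sin(2t)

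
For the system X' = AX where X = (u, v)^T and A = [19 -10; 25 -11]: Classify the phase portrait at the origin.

A = [[19,-10],[25,-11]]; det(A-λI) = λ^2 - 8λ + 41.
λ = 4 ± 5i: positive real part.

unstable spiral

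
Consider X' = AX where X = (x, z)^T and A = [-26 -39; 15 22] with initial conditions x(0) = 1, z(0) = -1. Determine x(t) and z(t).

x(t) = 5e^(-2t)sin(3t) + e^(-2t)cos(3t), z(t) = -3e^(-2t)sin(3t) - e^(-2t)cos(3t)

Coefficient matrix A = [[-26, -39], [15, 22]].
Characteristic polynomial det(A - λI) = λ^2 + 4λ + 13 = 0.
Eigenvalues λ = -2 ± 3i (complex conjugate pair).
For λ=-2+3i: an eigenvector is (-3,2) - i(-2,1) = (-3 + 2i, 2 - i).
A real fundamental pair from Re and Im of e^((-2+3i)t)v: X_1 = e^(-2t)(cos(3t)·(-3,2) + sin(3t)·(-2,1)), X_2 = e^(-2t)(sin(3t)·(-3,2) - cos(3t)·(-2,1)).
General solution: K_1X_1 + K_2X_2.
Applying x(0)=1, z(0)=-1 gives K_1=-1, K_2=-1.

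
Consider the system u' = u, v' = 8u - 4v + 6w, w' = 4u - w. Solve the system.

Coefficient matrix A = [[1, 0, 0], [8, -4, 6], [4, 0, -1]].
det(A - λI) = 0 gives eigenvalues λ = 1, -4, -1.
For λ=1: eigenvector (1,4,2).
For λ=-4: eigenvector (0,1,0).
For λ=-1: eigenvector (0,2,1).
General solution: K_1e^(t)(1,4,2) + K_2e^(-4t)(0,1,0) + K_3e^(-t)(0,2,1).

u(t) = K_1e^(t), v(t) = 4K_1e^(t) + K_2e^(-4t) + 2K_3e^(-t), w(t) = 2K_1e^(t) + K_3e^(-t)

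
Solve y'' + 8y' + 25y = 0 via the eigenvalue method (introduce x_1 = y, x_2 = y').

Let x_1 = y, x_2 = y'. Then x_1' = x_2 and x_2' = -25x_1 - 8x_2.
A = [[0,1],[-25,-8]]; det(A-λI) = λ^2 + 8λ + 25.
Eigenvalues λ = -4 ± 3i.

y(t) = C_1e^(-4t)cos(3t) + C_2e^(-4t)sin(3t)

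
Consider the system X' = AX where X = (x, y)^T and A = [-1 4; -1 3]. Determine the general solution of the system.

x(t) = 2C_1e^(t) + 2C_2te^(t) - 3C_2e^(t), y(t) = C_1e^(t) + C_2te^(t) - C_2e^(t)

Coefficient matrix A = [[-1, 4], [-1, 3]].
Characteristic polynomial det(A - λI) = λ^2 - 2λ + 1 = 0.
Single eigenvalue λ = 1 with algebraic multiplicity 2.
Eigenvector v = (2,1); generalized eigenvector w with (A-λI)w=v is (-3,-1).
General solution: e^(t)[C_1·v + C_2·(t·v + w)].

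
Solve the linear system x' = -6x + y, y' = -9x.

x(t) = -c_1e^(-3t) - c_2te^(-3t), y(t) = -3c_1e^(-3t) - 3c_2te^(-3t) - c_2e^(-3t)

Coefficient matrix A = [[-6, 1], [-9, 0]].
Characteristic polynomial det(A - λI) = λ^2 + 6λ + 9 = 0.
Single eigenvalue λ = -3 with algebraic multiplicity 2.
Eigenvector v = (-1,-3); generalized eigenvector w with (A-λI)w=v is (0,-1).
General solution: e^(-3t)[c_1·v + c_2·(t·v + w)].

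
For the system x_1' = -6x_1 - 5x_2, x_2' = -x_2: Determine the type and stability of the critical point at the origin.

A = [[-6,-5],[0,-1]]; det(A-λI) = λ^2 + 7λ + 6.
λ = -1, -6: both negative.

stable node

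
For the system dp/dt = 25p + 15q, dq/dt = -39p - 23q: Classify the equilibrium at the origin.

unstable spiral

A = [[25,15],[-39,-23]]; det(A-λI) = λ^2 - 2λ + 10.
λ = 1 ± 3i: positive real part.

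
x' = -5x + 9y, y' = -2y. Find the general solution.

x(t) = 3c_1e^(-2t) + c_2e^(-5t), y(t) = c_1e^(-2t)

Coefficient matrix A = [[-5, 9], [0, -2]].
Characteristic polynomial det(A - λI) = λ^2 + 7λ + 10 = 0.
Eigenvalues λ = -2, -5.
For λ=-2: (A-λI) row 1 is [-3, 9], so an eigenvector is (3, 1).
For λ=-5: (A-λI) row 1 is [0, 9], so an eigenvector is (1, 0).
General solution: c_1e^(-2t)(3,1) + c_2e^(-5t)(1,0).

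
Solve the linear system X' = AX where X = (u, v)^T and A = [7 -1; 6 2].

Coefficient matrix A = [[7, -1], [6, 2]].
Characteristic polynomial det(A - λI) = λ^2 - 9λ + 20 = 0.
Eigenvalues λ = 5, 4.
For λ=5: (A-λI) row 1 is [2, -1], so an eigenvector is (-1, -2).
For λ=4: (A-λI) row 1 is [3, -1], so an eigenvector is (-1, -3).
General solution: K_1e^(5t)(-1,-2) + K_2e^(4t)(-1,-3).

u(t) = -K_1e^(5t) - K_2e^(4t), v(t) = -2K_1e^(5t) - 3K_2e^(4t)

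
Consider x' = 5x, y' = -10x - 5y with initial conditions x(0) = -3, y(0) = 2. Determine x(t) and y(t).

Coefficient matrix A = [[5, 0], [-10, -5]].
Characteristic polynomial det(A - λI) = λ^2 - 25 = 0.
Eigenvalues λ = 5, -5.
For λ=5: (A-λI) row 2 is [-10, -10], so an eigenvector is (-1, 1).
For λ=-5: (A-λI) row 1 is [10, 0], so an eigenvector is (0, -1).
General solution: c_1e^(5t)(-1,1) + c_2e^(-5t)(0,-1).
Applying x(0)=-3, y(0)=2 gives c_1=3, c_2=1.

x(t) = -3e^(5t), y(t) = 3e^(5t) - e^(-5t)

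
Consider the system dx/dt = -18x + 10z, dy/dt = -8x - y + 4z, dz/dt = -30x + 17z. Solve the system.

x(t) = C_1e^(2t) - 2C_3e^(-3t), y(t) = C_2e^(-t) - 2C_3e^(-3t), z(t) = 2C_1e^(2t) - 3C_3e^(-3t)

Coefficient matrix A = [[-18, 0, 10], [-8, -1, 4], [-30, 0, 17]].
det(A - λI) = 0 gives eigenvalues λ = 2, -1, -3.
For λ=2: eigenvector (1,0,2).
For λ=-1: eigenvector (0,1,0).
For λ=-3: eigenvector (-2,-2,-3).
General solution: C_1e^(2t)(1,0,2) + C_2e^(-t)(0,1,0) + C_3e^(-3t)(-2,-2,-3).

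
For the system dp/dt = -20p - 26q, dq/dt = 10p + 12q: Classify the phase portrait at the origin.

stable spiral

A = [[-20,-26],[10,12]]; det(A-λI) = λ^2 + 8λ + 20.
λ = -4 ± 2i: negative real part.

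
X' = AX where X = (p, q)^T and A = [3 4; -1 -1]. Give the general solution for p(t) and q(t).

Coefficient matrix A = [[3, 4], [-1, -1]].
Characteristic polynomial det(A - λI) = λ^2 - 2λ + 1 = 0.
Single eigenvalue λ = 1 with algebraic multiplicity 2.
Eigenvector v = (2,-1); generalized eigenvector w with (A-λI)w=v is (1,0).
General solution: e^(t)[C_1·v + C_2·(t·v + w)].

p(t) = 2C_1e^(t) + 2C_2te^(t) + C_2e^(t), q(t) = -C_1e^(t) - C_2te^(t)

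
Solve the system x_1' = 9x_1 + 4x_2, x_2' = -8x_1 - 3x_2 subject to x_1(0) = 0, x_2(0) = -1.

Coefficient matrix A = [[9, 4], [-8, -3]].
Characteristic polynomial det(A - λI) = λ^2 - 6λ + 5 = 0.
Eigenvalues λ = 1, 5.
For λ=1: (A-λI) row 1 is [8, 4], so an eigenvector is (1, -2).
For λ=5: (A-λI) row 1 is [4, 4], so an eigenvector is (-1, 1).
General solution: C_1e^(t)(1,-2) + C_2e^(5t)(-1,1).
Applying x_1(0)=0, x_2(0)=-1 gives C_1=1, C_2=1.

x_1(t) = -e^(5t) + e^(t), x_2(t) = e^(5t) - 2e^(t)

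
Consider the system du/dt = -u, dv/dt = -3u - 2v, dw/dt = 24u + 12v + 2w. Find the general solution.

u(t) = K_2e^(-t), v(t) = K_1e^(-2t) - 3K_2e^(-t), w(t) = -3K_1e^(-2t) + 4K_2e^(-t) + K_3e^(2t)

Coefficient matrix A = [[-1, 0, 0], [-3, -2, 0], [24, 12, 2]].
det(A - λI) = 0 gives eigenvalues λ = -2, -1, 2.
For λ=-2: eigenvector (0,1,-3).
For λ=-1: eigenvector (1,-3,4).
For λ=2: eigenvector (0,0,1).
General solution: K_1e^(-2t)(0,1,-3) + K_2e^(-t)(1,-3,4) + K_3e^(2t)(0,0,1).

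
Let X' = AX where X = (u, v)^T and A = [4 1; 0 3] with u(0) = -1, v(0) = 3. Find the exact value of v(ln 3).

81

A = [[4,1],[0,3]]; eigenvalues λ = 4, 3.
Eigenvectors: (-1,0) for λ=4, (-1,1) for λ=3.
From the initial condition, c_1 = -2, c_2 = 3.
v(ln 3) = (-2)(3^4)(0) + (3)(3^3)(1) = 81.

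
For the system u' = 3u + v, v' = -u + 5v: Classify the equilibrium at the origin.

A = [[3,1],[-1,5]]; det(A-λI) = λ^2 - 8λ + 16.
repeated λ = 4 with a single eigenvector.

unstable improper node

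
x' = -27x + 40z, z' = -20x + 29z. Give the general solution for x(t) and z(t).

Coefficient matrix A = [[-27, 40], [-20, 29]].
Characteristic polynomial det(A - λI) = λ^2 - 2λ + 17 = 0.
Eigenvalues λ = 1 ± 4i (complex conjugate pair).
For λ=1+4i: an eigenvector is (-3,-2) - i(1,1) = (-3 - i, -2 - i).
A real fundamental pair from Re and Im of e^((1+4i)t)v: X_1 = e^(t)(cos(4t)·(-3,-2) + sin(4t)·(1,1)), X_2 = e^(t)(sin(4t)·(-3,-2) - cos(4t)·(1,1)).
General solution: K_1X_1 + K_2X_2.

x(t) = K_1e^(t)sin(4t) - 3K_1e^(t)cos(4t) - 3K_2e^(t)sin(4t) - K_2e^(t)cos(4t), z(t) = K_1e^(t)sin(4t) - 2K_1e^(t)cos(4t) - 2K_2e^(t)sin(4t) - K_2e^(t)cos(4t)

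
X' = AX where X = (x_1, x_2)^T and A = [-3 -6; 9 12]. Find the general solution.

x_1(t) = -2K_1e^(6t) - K_2e^(3t), x_2(t) = 3K_1e^(6t) + K_2e^(3t)

Coefficient matrix A = [[-3, -6], [9, 12]].
Characteristic polynomial det(A - λI) = λ^2 - 9λ + 18 = 0.
Eigenvalues λ = 6, 3.
For λ=6: (A-λI) row 1 is [-9, -6], so an eigenvector is (-2, 3).
For λ=3: (A-λI) row 1 is [-6, -6], so an eigenvector is (-1, 1).
General solution: K_1e^(6t)(-2,3) + K_2e^(3t)(-1,1).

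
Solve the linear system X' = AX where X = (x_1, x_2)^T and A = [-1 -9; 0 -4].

Coefficient matrix A = [[-1, -9], [0, -4]].
Characteristic polynomial det(A - λI) = λ^2 + 5λ + 4 = 0.
Eigenvalues λ = -4, -1.
For λ=-4: (A-λI) row 1 is [3, -9], so an eigenvector is (-3, -1).
For λ=-1: (A-λI) row 1 is [0, -9], so an eigenvector is (1, 0).
General solution: K_1e^(-4t)(-3,-1) + K_2e^(-t)(1,0).

x_1(t) = -3K_1e^(-4t) + K_2e^(-t), x_2(t) = -K_1e^(-4t)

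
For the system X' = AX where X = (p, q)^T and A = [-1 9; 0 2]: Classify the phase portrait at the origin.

saddle

A = [[-1,9],[0,2]]; det(A-λI) = λ^2 - λ - 2.
λ = -1, 2: opposite signs.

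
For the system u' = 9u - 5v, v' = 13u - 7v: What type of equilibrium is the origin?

unstable spiral

A = [[9,-5],[13,-7]]; det(A-λI) = λ^2 - 2λ + 2.
λ = 1 ± i: positive real part.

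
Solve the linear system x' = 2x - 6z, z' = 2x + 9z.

Coefficient matrix A = [[2, -6], [2, 9]].
Characteristic polynomial det(A - λI) = λ^2 - 11λ + 30 = 0.
Eigenvalues λ = 5, 6.
For λ=5: (A-λI) row 1 is [-3, -6], so an eigenvector is (2, -1).
For λ=6: (A-λI) row 1 is [-4, -6], so an eigenvector is (3, -2).
General solution: c_1e^(5t)(2,-1) + c_2e^(6t)(3,-2).

x(t) = 2c_1e^(5t) + 3c_2e^(6t), z(t) = -c_1e^(5t) - 2c_2e^(6t)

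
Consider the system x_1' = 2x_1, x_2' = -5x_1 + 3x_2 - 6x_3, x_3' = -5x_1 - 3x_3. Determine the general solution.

x_1(t) = C_3e^(2t), x_2(t) = C_1e^(-3t) + C_2e^(3t) - C_3e^(2t), x_3(t) = C_1e^(-3t) - C_3e^(2t)

Coefficient matrix A = [[2, 0, 0], [-5, 3, -6], [-5, 0, -3]].
det(A - λI) = 0 gives eigenvalues λ = -3, 3, 2.
For λ=-3: eigenvector (0,1,1).
For λ=3: eigenvector (0,1,0).
For λ=2: eigenvector (1,-1,-1).
General solution: C_1e^(-3t)(0,1,1) + C_2e^(3t)(0,1,0) + C_3e^(2t)(1,-1,-1).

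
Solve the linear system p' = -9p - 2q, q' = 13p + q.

p(t) = C_1e^(-4t)sin(t) - C_1e^(-4t)cos(t) - C_2e^(-4t)sin(t) - C_2e^(-4t)cos(t), q(t) = -3C_1e^(-4t)sin(t) + 2C_1e^(-4t)cos(t) + 2C_2e^(-4t)sin(t) + 3C_2e^(-4t)cos(t)

Coefficient matrix A = [[-9, -2], [13, 1]].
Characteristic polynomial det(A - λI) = λ^2 + 8λ + 17 = 0.
Eigenvalues λ = -4 ± i (complex conjugate pair).
For λ=-4+i: an eigenvector is (-1,2) - i(1,-3) = (-1 - i, 2 + 3i).
A real fundamental pair from Re and Im of e^((-4+i)t)v: X_1 = e^(-4t)(cos(t)·(-1,2) + sin(t)·(1,-3)), X_2 = e^(-4t)(sin(t)·(-1,2) - cos(t)·(1,-3)).
General solution: C_1X_1 + C_2X_2.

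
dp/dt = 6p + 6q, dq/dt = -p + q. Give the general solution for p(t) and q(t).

Coefficient matrix A = [[6, 6], [-1, 1]].
Characteristic polynomial det(A - λI) = λ^2 - 7λ + 12 = 0.
Eigenvalues λ = 4, 3.
For λ=4: (A-λI) row 1 is [2, 6], so an eigenvector is (3, -1).
For λ=3: (A-λI) row 1 is [3, 6], so an eigenvector is (-2, 1).
General solution: K_1e^(4t)(3,-1) + K_2e^(3t)(-2,1).

p(t) = 3K_1e^(4t) - 2K_2e^(3t), q(t) = -K_1e^(4t) + K_2e^(3t)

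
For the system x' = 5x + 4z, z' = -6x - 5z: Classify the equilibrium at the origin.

A = [[5,4],[-6,-5]]; det(A-λI) = λ^2 - 1.
λ = -1, 1: opposite signs.

saddle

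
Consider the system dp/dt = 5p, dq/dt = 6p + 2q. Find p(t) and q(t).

Coefficient matrix A = [[5, 0], [6, 2]].
Characteristic polynomial det(A - λI) = λ^2 - 7λ + 10 = 0.
Eigenvalues λ = 5, 2.
For λ=5: (A-λI) row 2 is [6, -3], so an eigenvector is (1, 2).
For λ=2: (A-λI) row 1 is [3, 0], so an eigenvector is (0, 1).
General solution: K_1e^(5t)(1,2) + K_2e^(2t)(0,1).

p(t) = K_1e^(5t), q(t) = 2K_1e^(5t) + K_2e^(2t)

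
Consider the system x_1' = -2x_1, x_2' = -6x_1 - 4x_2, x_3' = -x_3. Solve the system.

Coefficient matrix A = [[-2, 0, 0], [-6, -4, 0], [0, 0, -1]].
det(A - λI) = 0 gives eigenvalues λ = -2, -4, -1.
For λ=-2: eigenvector (1,-3,0).
For λ=-4: eigenvector (0,1,0).
For λ=-1: eigenvector (0,0,1).
General solution: c_1e^(-2t)(1,-3,0) + c_2e^(-4t)(0,1,0) + c_3e^(-t)(0,0,1).

x_1(t) = c_1e^(-2t), x_2(t) = -3c_1e^(-2t) + c_2e^(-4t), x_3(t) = c_3e^(-t)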